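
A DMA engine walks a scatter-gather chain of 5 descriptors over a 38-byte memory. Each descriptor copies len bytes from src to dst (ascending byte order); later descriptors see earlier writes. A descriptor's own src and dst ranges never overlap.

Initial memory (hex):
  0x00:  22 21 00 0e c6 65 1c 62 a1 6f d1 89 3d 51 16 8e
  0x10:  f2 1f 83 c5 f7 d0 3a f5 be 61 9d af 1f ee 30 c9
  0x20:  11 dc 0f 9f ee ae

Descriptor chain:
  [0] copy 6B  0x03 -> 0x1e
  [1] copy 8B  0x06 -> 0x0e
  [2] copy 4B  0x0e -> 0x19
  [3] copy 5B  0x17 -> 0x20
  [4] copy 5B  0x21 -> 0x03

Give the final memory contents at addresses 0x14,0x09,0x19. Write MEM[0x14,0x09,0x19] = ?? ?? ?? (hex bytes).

MEM[0x14,0x09,0x19] = 3d 6f 1c

  after D0: wrote 6B at 0x1e = 0ec6651c62a1
  after D1: wrote 8B at 0x0e = 1c62a16fd1893d51
  after D2: wrote 4B at 0x19 = 1c62a16f
  after D3: wrote 5B at 0x20 = f5be1c62a1
  after D4: wrote 5B at 0x03 = be1c62a1ae
query mem[0x14]=0x3d, mem[0x09]=0x6f, mem[0x19]=0x1c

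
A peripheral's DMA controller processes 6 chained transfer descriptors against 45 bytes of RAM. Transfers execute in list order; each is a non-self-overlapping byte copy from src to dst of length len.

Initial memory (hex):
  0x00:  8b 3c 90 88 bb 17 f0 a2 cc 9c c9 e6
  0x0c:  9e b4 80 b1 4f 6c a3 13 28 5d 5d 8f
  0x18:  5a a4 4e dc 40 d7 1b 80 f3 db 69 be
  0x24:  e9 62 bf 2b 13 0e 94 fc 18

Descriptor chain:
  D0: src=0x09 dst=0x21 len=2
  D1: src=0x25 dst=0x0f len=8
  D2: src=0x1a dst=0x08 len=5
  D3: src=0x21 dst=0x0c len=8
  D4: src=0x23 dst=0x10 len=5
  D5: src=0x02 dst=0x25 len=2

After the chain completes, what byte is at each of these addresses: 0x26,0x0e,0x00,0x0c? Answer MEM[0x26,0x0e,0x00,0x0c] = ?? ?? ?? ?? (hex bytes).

MEM[0x26,0x0e,0x00,0x0c] = 88 be 8b 9c

[0] 0x09->0x21 len=2 : 9c c9
[1] 0x25->0x0f len=8 : 62 bf 2b 13 0e 94 fc 18
[2] 0x1a->0x08 len=5 : 4e dc 40 d7 1b
[3] 0x21->0x0c len=8 : 9c c9 be e9 62 bf 2b 13
[4] 0x23->0x10 len=5 : be e9 62 bf 2b
[5] 0x02->0x25 len=2 : 90 88
query mem[0x26]=0x88, mem[0x0e]=0xbe, mem[0x00]=0x8b, mem[0x0c]=0x9c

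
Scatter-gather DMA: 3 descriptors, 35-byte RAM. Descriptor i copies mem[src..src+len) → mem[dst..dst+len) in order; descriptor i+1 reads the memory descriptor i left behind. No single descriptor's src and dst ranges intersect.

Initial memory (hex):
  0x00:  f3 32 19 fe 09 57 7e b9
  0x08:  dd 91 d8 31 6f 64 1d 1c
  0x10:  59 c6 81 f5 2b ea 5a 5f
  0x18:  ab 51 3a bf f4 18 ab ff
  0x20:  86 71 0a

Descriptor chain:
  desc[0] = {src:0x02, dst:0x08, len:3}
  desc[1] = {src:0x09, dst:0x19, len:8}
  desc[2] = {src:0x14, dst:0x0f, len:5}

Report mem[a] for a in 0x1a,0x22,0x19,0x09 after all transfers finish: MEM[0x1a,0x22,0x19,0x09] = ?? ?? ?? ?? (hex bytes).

#0 dst[0x08+3] := {0x19,0xfe,0x09}
#1 dst[0x19+8] := {0xfe,0x09,0x31,0x6f,0x64,0x1d,0x1c,0x59}
#2 dst[0x0f+5] := {0x2b,0xea,0x5a,0x5f,0xab}
query mem[0x1a]=0x09, mem[0x22]=0x0a, mem[0x19]=0xfe, mem[0x09]=0xfe

MEM[0x1a,0x22,0x19,0x09] = 09 0a fe fe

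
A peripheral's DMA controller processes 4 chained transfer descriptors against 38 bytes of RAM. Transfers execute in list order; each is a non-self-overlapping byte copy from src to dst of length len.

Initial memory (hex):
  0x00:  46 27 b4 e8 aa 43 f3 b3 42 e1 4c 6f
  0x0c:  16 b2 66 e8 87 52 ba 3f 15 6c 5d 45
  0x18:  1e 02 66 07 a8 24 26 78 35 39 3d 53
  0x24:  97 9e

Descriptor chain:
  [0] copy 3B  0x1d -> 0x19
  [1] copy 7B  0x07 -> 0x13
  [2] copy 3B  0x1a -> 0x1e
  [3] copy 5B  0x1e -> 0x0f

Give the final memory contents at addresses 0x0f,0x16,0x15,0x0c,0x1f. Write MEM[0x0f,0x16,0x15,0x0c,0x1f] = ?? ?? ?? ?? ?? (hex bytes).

  after D0: wrote 3B at 0x19 = 242678
  after D1: wrote 7B at 0x13 = b342e14c6f16b2
  after D2: wrote 3B at 0x1e = 2678a8
  after D3: wrote 5B at 0x0f = 2678a8393d
query mem[0x0f]=0x26, mem[0x16]=0x4c, mem[0x15]=0xe1, mem[0x0c]=0x16, mem[0x1f]=0x78

MEM[0x0f,0x16,0x15,0x0c,0x1f] = 26 4c e1 16 78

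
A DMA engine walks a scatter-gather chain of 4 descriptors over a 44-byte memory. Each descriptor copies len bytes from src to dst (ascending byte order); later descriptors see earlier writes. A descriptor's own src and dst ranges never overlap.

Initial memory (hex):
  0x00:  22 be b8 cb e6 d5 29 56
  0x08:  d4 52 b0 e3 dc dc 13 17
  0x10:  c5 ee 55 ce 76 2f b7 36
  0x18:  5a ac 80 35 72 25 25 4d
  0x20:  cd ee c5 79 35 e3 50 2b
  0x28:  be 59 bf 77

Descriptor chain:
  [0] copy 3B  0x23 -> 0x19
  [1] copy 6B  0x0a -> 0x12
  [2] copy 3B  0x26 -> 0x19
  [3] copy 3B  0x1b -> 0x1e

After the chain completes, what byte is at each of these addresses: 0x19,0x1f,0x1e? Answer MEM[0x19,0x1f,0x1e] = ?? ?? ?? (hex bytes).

#0 dst[0x19+3] := {0x79,0x35,0xe3}
#1 dst[0x12+6] := {0xb0,0xe3,0xdc,0xdc,0x13,0x17}
#2 dst[0x19+3] := {0x50,0x2b,0xbe}
#3 dst[0x1e+3] := {0xbe,0x72,0x25}
query mem[0x19]=0x50, mem[0x1f]=0x72, mem[0x1e]=0xbe

MEM[0x19,0x1f,0x1e] = 50 72 be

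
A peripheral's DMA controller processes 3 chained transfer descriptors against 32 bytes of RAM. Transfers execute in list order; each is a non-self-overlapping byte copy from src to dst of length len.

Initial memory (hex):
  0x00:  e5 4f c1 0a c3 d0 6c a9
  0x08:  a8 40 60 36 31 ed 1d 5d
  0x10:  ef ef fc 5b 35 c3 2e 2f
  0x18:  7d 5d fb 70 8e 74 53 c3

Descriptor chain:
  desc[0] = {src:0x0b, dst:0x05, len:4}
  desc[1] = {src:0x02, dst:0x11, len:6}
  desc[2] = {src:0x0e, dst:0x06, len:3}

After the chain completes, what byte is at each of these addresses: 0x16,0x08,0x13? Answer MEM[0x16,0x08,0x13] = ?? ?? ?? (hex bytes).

MEM[0x16,0x08,0x13] = ed ef c3

D0: mem[0x05..0x08] <- [36 31 ed 1d]
D1: mem[0x11..0x16] <- [c1 0a c3 36 31 ed]
D2: mem[0x06..0x08] <- [1d 5d ef]
query mem[0x16]=0xed, mem[0x08]=0xef, mem[0x13]=0xc3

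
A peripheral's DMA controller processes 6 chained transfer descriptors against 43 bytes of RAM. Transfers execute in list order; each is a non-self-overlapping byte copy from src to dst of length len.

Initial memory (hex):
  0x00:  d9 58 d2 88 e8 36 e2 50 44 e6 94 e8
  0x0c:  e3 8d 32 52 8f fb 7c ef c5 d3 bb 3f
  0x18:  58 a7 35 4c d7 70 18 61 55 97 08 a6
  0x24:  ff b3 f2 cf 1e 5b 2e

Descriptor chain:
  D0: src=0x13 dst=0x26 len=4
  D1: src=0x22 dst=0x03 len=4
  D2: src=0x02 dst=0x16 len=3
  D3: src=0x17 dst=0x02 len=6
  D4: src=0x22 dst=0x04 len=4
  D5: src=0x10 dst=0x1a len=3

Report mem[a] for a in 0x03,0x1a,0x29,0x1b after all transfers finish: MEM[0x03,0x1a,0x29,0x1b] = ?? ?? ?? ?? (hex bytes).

D0: mem[0x26..0x29] <- [ef c5 d3 bb]
D1: mem[0x03..0x06] <- [08 a6 ff b3]
D2: mem[0x16..0x18] <- [d2 08 a6]
D3: mem[0x02..0x07] <- [08 a6 a7 35 4c d7]
D4: mem[0x04..0x07] <- [08 a6 ff b3]
D5: mem[0x1a..0x1c] <- [8f fb 7c]
query mem[0x03]=0xa6, mem[0x1a]=0x8f, mem[0x29]=0xbb, mem[0x1b]=0xfb

MEM[0x03,0x1a,0x29,0x1b] = a6 8f bb fb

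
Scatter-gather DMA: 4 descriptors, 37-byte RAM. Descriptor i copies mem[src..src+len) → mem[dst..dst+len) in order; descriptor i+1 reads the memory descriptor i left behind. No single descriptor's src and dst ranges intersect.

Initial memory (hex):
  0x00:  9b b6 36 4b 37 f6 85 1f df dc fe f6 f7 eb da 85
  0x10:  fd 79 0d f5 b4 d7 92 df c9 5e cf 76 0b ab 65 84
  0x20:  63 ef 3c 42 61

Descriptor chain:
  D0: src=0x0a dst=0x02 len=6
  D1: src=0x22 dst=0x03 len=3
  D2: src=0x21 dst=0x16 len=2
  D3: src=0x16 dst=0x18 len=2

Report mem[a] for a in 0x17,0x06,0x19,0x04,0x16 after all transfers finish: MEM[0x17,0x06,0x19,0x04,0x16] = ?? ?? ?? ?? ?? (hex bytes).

D0: mem[0x02..0x07] <- [fe f6 f7 eb da 85]
D1: mem[0x03..0x05] <- [3c 42 61]
D2: mem[0x16..0x17] <- [ef 3c]
D3: mem[0x18..0x19] <- [ef 3c]
query mem[0x17]=0x3c, mem[0x06]=0xda, mem[0x19]=0x3c, mem[0x04]=0x42, mem[0x16]=0xef

MEM[0x17,0x06,0x19,0x04,0x16] = 3c da 3c 42 ef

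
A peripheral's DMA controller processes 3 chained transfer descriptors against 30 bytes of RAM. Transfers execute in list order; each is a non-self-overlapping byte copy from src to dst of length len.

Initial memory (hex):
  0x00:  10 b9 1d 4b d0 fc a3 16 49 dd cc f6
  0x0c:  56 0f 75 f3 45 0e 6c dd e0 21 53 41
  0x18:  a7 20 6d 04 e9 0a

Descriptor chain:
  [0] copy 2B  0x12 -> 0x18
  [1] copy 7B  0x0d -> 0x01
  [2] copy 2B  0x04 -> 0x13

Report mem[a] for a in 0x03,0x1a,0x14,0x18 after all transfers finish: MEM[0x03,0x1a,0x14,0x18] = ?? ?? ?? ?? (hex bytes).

  after D0: wrote 2B at 0x18 = 6cdd
  after D1: wrote 7B at 0x01 = 0f75f3450e6cdd
  after D2: wrote 2B at 0x13 = 450e
query mem[0x03]=0xf3, mem[0x1a]=0x6d, mem[0x14]=0x0e, mem[0x18]=0x6c

MEM[0x03,0x1a,0x14,0x18] = f3 6d 0e 6c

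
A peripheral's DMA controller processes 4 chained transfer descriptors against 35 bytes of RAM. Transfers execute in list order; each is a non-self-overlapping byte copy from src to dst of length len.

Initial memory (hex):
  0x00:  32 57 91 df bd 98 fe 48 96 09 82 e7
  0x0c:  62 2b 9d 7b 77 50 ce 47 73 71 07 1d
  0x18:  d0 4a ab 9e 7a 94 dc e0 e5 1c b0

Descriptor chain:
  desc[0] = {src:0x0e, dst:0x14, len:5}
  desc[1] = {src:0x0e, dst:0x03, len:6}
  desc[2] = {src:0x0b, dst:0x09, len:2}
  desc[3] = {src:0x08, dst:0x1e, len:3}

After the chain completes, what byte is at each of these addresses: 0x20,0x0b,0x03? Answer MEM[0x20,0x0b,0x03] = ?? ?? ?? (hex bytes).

[0] 0x0e->0x14 len=5 : 9d 7b 77 50 ce
[1] 0x0e->0x03 len=6 : 9d 7b 77 50 ce 47
[2] 0x0b->0x09 len=2 : e7 62
[3] 0x08->0x1e len=3 : 47 e7 62
query mem[0x20]=0x62, mem[0x0b]=0xe7, mem[0x03]=0x9d

MEM[0x20,0x0b,0x03] = 62 e7 9d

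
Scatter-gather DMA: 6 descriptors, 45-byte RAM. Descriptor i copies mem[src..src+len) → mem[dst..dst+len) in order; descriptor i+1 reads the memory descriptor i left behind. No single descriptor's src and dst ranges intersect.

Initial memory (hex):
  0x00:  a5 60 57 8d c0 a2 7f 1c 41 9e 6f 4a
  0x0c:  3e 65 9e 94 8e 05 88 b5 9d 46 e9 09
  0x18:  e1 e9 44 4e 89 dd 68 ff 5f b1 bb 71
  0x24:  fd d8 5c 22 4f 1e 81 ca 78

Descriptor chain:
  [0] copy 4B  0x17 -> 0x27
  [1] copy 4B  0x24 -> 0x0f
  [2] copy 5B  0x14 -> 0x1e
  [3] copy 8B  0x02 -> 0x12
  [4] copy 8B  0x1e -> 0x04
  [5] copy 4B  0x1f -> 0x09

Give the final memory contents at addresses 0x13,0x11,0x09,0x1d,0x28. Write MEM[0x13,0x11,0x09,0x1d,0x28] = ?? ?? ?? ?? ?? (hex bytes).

MEM[0x13,0x11,0x09,0x1d,0x28] = 8d 5c 46 dd e1

D0: mem[0x27..0x2a] <- [09 e1 e9 44]
D1: mem[0x0f..0x12] <- [fd d8 5c 09]
D2: mem[0x1e..0x22] <- [9d 46 e9 09 e1]
D3: mem[0x12..0x19] <- [57 8d c0 a2 7f 1c 41 9e]
D4: mem[0x04..0x0b] <- [9d 46 e9 09 e1 71 fd d8]
D5: mem[0x09..0x0c] <- [46 e9 09 e1]
query mem[0x13]=0x8d, mem[0x11]=0x5c, mem[0x09]=0x46, mem[0x1d]=0xdd, mem[0x28]=0xe1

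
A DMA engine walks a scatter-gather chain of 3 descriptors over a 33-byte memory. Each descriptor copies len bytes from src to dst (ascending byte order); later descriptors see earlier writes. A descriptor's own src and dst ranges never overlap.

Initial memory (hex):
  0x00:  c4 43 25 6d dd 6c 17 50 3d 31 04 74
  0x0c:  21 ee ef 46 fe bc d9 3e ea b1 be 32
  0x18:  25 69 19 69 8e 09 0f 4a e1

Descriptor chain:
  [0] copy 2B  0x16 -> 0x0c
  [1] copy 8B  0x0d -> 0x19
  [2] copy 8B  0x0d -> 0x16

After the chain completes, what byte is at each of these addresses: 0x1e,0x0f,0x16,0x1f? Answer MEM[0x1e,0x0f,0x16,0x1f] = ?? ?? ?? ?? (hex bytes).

MEM[0x1e,0x0f,0x16,0x1f] = d9 46 32 3e

D0: mem[0x0c..0x0d] <- [be 32]
D1: mem[0x19..0x20] <- [32 ef 46 fe bc d9 3e ea]
D2: mem[0x16..0x1d] <- [32 ef 46 fe bc d9 3e ea]
query mem[0x1e]=0xd9, mem[0x0f]=0x46, mem[0x16]=0x32, mem[0x1f]=0x3e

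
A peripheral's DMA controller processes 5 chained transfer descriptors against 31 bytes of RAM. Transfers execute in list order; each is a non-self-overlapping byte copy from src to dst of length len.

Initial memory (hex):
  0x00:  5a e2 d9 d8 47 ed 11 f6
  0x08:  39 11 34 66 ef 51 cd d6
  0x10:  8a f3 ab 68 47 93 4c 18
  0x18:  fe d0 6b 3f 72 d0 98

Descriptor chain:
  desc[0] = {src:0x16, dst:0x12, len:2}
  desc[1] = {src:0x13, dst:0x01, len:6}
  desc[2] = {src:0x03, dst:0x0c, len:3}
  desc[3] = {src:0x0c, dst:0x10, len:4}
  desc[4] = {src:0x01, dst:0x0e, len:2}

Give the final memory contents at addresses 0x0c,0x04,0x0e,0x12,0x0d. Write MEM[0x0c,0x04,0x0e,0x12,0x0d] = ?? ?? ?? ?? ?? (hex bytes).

  after D0: wrote 2B at 0x12 = 4c18
  after D1: wrote 6B at 0x01 = 1847934c18fe
  after D2: wrote 3B at 0x0c = 934c18
  after D3: wrote 4B at 0x10 = 934c18d6
  after D4: wrote 2B at 0x0e = 1847
query mem[0x0c]=0x93, mem[0x04]=0x4c, mem[0x0e]=0x18, mem[0x12]=0x18, mem[0x0d]=0x4c

MEM[0x0c,0x04,0x0e,0x12,0x0d] = 93 4c 18 18 4c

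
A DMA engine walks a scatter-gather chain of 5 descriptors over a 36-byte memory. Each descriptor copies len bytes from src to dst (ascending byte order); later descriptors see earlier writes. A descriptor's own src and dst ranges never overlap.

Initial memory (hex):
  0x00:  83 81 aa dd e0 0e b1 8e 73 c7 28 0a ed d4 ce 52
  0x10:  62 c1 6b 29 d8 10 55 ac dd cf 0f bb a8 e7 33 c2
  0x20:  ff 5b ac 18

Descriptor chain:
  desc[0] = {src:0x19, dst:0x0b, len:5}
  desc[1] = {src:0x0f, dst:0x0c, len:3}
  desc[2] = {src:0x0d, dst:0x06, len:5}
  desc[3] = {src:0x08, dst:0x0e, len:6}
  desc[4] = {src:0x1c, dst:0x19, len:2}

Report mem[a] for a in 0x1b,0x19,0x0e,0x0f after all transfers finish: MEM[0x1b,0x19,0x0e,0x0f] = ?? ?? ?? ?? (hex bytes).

[0] 0x19->0x0b len=5 : cf 0f bb a8 e7
[1] 0x0f->0x0c len=3 : e7 62 c1
[2] 0x0d->0x06 len=5 : 62 c1 e7 62 c1
[3] 0x08->0x0e len=6 : e7 62 c1 cf e7 62
[4] 0x1c->0x19 len=2 : a8 e7
query mem[0x1b]=0xbb, mem[0x19]=0xa8, mem[0x0e]=0xe7, mem[0x0f]=0x62

MEM[0x1b,0x19,0x0e,0x0f] = bb a8 e7 62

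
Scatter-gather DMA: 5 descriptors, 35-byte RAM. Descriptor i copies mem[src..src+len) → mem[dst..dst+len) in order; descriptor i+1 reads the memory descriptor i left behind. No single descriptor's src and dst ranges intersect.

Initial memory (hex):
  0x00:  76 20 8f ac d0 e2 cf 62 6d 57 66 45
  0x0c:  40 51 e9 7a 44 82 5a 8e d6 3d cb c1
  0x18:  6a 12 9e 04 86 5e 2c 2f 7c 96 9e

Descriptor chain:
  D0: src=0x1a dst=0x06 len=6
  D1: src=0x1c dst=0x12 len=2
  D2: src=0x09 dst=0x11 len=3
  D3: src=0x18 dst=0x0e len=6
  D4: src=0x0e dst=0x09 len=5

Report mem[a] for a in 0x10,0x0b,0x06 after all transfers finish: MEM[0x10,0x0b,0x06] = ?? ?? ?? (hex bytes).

MEM[0x10,0x0b,0x06] = 9e 9e 9e

  after D0: wrote 6B at 0x06 = 9e04865e2c2f
  after D1: wrote 2B at 0x12 = 865e
  after D2: wrote 3B at 0x11 = 5e2c2f
  after D3: wrote 6B at 0x0e = 6a129e04865e
  after D4: wrote 5B at 0x09 = 6a129e0486
query mem[0x10]=0x9e, mem[0x0b]=0x9e, mem[0x06]=0x9e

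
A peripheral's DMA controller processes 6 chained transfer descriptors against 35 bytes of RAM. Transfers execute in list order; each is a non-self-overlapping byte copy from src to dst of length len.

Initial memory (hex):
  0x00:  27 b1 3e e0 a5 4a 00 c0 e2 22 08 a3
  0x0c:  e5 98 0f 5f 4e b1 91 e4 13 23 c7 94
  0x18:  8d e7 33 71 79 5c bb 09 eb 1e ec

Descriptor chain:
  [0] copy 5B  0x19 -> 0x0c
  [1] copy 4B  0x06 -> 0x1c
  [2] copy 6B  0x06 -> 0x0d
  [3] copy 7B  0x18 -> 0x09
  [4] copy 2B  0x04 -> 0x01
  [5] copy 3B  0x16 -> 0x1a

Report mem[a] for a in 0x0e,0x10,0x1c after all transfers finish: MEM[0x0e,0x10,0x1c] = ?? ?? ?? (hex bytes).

  after D0: wrote 5B at 0x0c = e73371795c
  after D1: wrote 4B at 0x1c = 00c0e222
  after D2: wrote 6B at 0x0d = 00c0e22208a3
  after D3: wrote 7B at 0x09 = 8de7337100c0e2
  after D4: wrote 2B at 0x01 = a54a
  after D5: wrote 3B at 0x1a = c7948d
query mem[0x0e]=0xc0, mem[0x10]=0x22, mem[0x1c]=0x8d

MEM[0x0e,0x10,0x1c] = c0 22 8d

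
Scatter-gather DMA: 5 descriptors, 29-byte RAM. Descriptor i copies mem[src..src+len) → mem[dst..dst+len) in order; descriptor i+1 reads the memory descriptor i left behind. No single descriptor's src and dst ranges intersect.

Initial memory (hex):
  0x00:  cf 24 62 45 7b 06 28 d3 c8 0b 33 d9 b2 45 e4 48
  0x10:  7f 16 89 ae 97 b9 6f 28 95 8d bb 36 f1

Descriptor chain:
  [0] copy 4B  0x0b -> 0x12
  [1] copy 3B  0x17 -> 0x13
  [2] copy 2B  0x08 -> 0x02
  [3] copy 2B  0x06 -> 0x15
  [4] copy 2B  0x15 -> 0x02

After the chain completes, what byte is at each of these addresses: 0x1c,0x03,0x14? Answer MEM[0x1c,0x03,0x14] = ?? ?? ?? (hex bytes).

MEM[0x1c,0x03,0x14] = f1 d3 95

D0: mem[0x12..0x15] <- [d9 b2 45 e4]
D1: mem[0x13..0x15] <- [28 95 8d]
D2: mem[0x02..0x03] <- [c8 0b]
D3: mem[0x15..0x16] <- [28 d3]
D4: mem[0x02..0x03] <- [28 d3]
query mem[0x1c]=0xf1, mem[0x03]=0xd3, mem[0x14]=0x95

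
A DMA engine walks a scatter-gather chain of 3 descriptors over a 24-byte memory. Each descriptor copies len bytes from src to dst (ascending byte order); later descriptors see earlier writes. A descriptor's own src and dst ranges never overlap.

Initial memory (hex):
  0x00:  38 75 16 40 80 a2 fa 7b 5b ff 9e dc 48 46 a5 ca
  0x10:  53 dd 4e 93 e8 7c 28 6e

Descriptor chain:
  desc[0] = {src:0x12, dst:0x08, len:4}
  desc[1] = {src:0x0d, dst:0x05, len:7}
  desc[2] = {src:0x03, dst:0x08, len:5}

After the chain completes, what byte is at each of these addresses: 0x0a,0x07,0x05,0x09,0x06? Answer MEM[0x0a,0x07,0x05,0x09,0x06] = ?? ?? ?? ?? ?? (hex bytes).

MEM[0x0a,0x07,0x05,0x09,0x06] = 46 ca 46 80 a5

[0] 0x12->0x08 len=4 : 4e 93 e8 7c
[1] 0x0d->0x05 len=7 : 46 a5 ca 53 dd 4e 93
[2] 0x03->0x08 len=5 : 40 80 46 a5 ca
query mem[0x0a]=0x46, mem[0x07]=0xca, mem[0x05]=0x46, mem[0x09]=0x80, mem[0x06]=0xa5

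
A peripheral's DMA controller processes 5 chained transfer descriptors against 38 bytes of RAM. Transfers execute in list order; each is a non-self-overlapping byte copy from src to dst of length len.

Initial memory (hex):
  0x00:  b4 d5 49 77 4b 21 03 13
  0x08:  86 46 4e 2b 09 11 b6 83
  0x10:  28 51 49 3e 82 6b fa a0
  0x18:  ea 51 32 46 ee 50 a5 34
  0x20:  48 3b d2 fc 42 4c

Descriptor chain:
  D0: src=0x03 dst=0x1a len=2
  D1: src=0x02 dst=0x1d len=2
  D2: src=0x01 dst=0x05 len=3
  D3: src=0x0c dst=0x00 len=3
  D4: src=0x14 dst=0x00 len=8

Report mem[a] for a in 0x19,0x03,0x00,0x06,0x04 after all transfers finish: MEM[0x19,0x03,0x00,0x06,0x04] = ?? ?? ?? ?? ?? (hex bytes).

MEM[0x19,0x03,0x00,0x06,0x04] = 51 a0 82 77 ea

#0 dst[0x1a+2] := {0x77,0x4b}
#1 dst[0x1d+2] := {0x49,0x77}
#2 dst[0x05+3] := {0xd5,0x49,0x77}
#3 dst[0x00+3] := {0x09,0x11,0xb6}
#4 dst[0x00+8] := {0x82,0x6b,0xfa,0xa0,0xea,0x51,0x77,0x4b}
query mem[0x19]=0x51, mem[0x03]=0xa0, mem[0x00]=0x82, mem[0x06]=0x77, mem[0x04]=0xea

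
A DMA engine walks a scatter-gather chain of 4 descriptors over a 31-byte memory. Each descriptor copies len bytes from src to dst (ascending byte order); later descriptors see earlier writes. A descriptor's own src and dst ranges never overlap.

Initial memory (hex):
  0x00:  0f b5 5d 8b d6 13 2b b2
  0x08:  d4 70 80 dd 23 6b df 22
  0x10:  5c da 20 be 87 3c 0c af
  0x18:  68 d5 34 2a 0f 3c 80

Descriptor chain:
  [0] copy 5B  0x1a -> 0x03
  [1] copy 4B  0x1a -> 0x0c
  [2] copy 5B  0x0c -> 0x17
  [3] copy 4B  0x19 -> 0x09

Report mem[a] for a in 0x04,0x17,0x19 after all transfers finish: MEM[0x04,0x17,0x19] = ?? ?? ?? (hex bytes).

MEM[0x04,0x17,0x19] = 2a 34 0f

D0: mem[0x03..0x07] <- [34 2a 0f 3c 80]
D1: mem[0x0c..0x0f] <- [34 2a 0f 3c]
D2: mem[0x17..0x1b] <- [34 2a 0f 3c 5c]
D3: mem[0x09..0x0c] <- [0f 3c 5c 0f]
query mem[0x04]=0x2a, mem[0x17]=0x34, mem[0x19]=0x0f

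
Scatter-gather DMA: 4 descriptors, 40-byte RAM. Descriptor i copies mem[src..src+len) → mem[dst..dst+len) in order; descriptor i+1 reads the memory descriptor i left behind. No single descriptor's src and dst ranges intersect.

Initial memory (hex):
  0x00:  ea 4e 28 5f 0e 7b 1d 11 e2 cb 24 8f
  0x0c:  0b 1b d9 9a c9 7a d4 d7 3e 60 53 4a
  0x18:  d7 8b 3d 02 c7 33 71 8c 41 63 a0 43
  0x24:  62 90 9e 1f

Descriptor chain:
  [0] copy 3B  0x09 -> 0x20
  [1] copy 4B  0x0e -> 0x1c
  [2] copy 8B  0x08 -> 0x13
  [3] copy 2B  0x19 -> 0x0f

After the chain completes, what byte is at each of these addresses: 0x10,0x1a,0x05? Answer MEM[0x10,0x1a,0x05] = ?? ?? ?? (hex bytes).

MEM[0x10,0x1a,0x05] = 9a 9a 7b

#0 dst[0x20+3] := {0xcb,0x24,0x8f}
#1 dst[0x1c+4] := {0xd9,0x9a,0xc9,0x7a}
#2 dst[0x13+8] := {0xe2,0xcb,0x24,0x8f,0x0b,0x1b,0xd9,0x9a}
#3 dst[0x0f+2] := {0xd9,0x9a}
query mem[0x10]=0x9a, mem[0x1a]=0x9a, mem[0x05]=0x7b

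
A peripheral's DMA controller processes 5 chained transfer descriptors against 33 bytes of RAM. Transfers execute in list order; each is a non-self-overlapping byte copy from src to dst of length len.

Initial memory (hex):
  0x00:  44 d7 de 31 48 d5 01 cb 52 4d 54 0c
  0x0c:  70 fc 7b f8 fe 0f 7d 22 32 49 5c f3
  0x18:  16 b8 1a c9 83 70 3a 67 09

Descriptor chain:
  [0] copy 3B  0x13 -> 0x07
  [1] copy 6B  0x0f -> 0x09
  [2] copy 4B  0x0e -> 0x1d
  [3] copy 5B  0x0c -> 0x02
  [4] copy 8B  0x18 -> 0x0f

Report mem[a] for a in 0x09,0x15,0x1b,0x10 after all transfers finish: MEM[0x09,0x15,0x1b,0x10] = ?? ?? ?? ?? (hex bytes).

MEM[0x09,0x15,0x1b,0x10] = f8 f8 c9 b8

#0 dst[0x07+3] := {0x22,0x32,0x49}
#1 dst[0x09+6] := {0xf8,0xfe,0x0f,0x7d,0x22,0x32}
#2 dst[0x1d+4] := {0x32,0xf8,0xfe,0x0f}
#3 dst[0x02+5] := {0x7d,0x22,0x32,0xf8,0xfe}
#4 dst[0x0f+8] := {0x16,0xb8,0x1a,0xc9,0x83,0x32,0xf8,0xfe}
query mem[0x09]=0xf8, mem[0x15]=0xf8, mem[0x1b]=0xc9, mem[0x10]=0xb8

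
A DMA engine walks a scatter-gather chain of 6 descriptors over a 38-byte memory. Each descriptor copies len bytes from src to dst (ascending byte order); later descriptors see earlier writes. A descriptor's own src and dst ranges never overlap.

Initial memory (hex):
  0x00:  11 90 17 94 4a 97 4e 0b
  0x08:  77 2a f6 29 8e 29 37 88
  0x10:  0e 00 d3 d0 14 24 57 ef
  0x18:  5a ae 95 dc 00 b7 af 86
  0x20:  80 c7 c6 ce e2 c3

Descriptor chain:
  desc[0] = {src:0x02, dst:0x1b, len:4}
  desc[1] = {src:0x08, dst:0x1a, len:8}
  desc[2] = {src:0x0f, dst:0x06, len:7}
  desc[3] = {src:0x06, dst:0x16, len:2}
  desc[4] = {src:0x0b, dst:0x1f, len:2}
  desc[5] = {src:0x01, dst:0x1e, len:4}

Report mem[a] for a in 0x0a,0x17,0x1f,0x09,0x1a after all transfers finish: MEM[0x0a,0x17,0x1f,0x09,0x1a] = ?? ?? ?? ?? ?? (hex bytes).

  after D0: wrote 4B at 0x1b = 17944a97
  after D1: wrote 8B at 0x1a = 772af6298e293788
  after D2: wrote 7B at 0x06 = 880e00d3d01424
  after D3: wrote 2B at 0x16 = 880e
  after D4: wrote 2B at 0x1f = 1424
  after D5: wrote 4B at 0x1e = 9017944a
query mem[0x0a]=0xd0, mem[0x17]=0x0e, mem[0x1f]=0x17, mem[0x09]=0xd3, mem[0x1a]=0x77

MEM[0x0a,0x17,0x1f,0x09,0x1a] = d0 0e 17 d3 77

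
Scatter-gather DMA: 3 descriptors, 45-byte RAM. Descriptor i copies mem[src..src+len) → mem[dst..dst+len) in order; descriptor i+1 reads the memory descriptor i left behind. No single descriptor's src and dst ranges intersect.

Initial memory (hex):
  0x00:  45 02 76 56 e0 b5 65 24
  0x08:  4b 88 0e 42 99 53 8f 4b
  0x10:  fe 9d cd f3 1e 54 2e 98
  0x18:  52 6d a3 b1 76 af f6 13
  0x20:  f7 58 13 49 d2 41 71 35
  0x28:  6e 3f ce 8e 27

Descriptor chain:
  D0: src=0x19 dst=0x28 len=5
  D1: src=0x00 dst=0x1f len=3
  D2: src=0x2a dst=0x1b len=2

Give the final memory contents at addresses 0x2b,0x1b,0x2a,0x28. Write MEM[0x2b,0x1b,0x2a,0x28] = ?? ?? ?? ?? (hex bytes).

MEM[0x2b,0x1b,0x2a,0x28] = 76 b1 b1 6d

D0: mem[0x28..0x2c] <- [6d a3 b1 76 af]
D1: mem[0x1f..0x21] <- [45 02 76]
D2: mem[0x1b..0x1c] <- [b1 76]
query mem[0x2b]=0x76, mem[0x1b]=0xb1, mem[0x2a]=0xb1, mem[0x28]=0x6d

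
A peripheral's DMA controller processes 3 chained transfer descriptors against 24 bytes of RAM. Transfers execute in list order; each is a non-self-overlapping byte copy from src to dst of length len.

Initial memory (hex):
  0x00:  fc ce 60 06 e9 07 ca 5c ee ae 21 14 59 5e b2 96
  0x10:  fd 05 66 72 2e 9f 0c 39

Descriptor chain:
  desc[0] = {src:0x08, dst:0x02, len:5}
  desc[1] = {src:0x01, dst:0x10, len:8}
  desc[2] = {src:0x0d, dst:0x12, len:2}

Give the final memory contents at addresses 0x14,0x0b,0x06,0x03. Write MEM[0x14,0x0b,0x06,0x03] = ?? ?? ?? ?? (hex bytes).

MEM[0x14,0x0b,0x06,0x03] = 14 14 59 ae

#0 dst[0x02+5] := {0xee,0xae,0x21,0x14,0x59}
#1 dst[0x10+8] := {0xce,0xee,0xae,0x21,0x14,0x59,0x5c,0xee}
#2 dst[0x12+2] := {0x5e,0xb2}
query mem[0x14]=0x14, mem[0x0b]=0x14, mem[0x06]=0x59, mem[0x03]=0xae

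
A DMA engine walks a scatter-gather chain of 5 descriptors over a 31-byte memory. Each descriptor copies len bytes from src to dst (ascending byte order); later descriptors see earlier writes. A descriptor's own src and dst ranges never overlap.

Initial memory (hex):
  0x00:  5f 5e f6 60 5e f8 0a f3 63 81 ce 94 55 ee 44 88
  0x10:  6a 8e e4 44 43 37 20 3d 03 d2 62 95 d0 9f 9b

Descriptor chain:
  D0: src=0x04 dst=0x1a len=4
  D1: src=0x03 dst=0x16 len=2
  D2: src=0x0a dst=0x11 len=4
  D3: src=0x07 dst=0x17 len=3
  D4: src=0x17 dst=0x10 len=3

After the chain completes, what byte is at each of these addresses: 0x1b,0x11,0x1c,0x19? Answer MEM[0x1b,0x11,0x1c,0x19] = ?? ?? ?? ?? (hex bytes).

MEM[0x1b,0x11,0x1c,0x19] = f8 63 0a 81

  after D0: wrote 4B at 0x1a = 5ef80af3
  after D1: wrote 2B at 0x16 = 605e
  after D2: wrote 4B at 0x11 = ce9455ee
  after D3: wrote 3B at 0x17 = f36381
  after D4: wrote 3B at 0x10 = f36381
query mem[0x1b]=0xf8, mem[0x11]=0x63, mem[0x1c]=0x0a, mem[0x19]=0x81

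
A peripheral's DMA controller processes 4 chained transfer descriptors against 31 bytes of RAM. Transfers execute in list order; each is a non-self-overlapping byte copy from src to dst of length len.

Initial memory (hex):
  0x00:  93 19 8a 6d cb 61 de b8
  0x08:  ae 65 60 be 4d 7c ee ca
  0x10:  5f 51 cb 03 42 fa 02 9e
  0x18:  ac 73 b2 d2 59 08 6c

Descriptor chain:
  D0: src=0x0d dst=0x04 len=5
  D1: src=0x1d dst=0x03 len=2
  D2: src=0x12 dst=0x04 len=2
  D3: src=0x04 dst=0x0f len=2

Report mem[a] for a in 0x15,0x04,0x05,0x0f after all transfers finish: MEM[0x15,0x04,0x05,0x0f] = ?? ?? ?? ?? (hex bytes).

MEM[0x15,0x04,0x05,0x0f] = fa cb 03 cb

[0] 0x0d->0x04 len=5 : 7c ee ca 5f 51
[1] 0x1d->0x03 len=2 : 08 6c
[2] 0x12->0x04 len=2 : cb 03
[3] 0x04->0x0f len=2 : cb 03
query mem[0x15]=0xfa, mem[0x04]=0xcb, mem[0x05]=0x03, mem[0x0f]=0xcb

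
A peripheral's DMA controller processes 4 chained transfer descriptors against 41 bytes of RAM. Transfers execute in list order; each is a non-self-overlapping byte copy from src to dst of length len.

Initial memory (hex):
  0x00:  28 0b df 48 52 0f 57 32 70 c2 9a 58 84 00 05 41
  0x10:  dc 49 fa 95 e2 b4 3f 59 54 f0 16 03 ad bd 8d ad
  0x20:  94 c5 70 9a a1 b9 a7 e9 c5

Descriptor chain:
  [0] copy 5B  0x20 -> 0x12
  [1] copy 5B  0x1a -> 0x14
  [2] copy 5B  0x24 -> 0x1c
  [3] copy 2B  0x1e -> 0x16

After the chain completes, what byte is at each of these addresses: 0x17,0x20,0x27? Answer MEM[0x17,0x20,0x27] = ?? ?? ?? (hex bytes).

#0 dst[0x12+5] := {0x94,0xc5,0x70,0x9a,0xa1}
#1 dst[0x14+5] := {0x16,0x03,0xad,0xbd,0x8d}
#2 dst[0x1c+5] := {0xa1,0xb9,0xa7,0xe9,0xc5}
#3 dst[0x16+2] := {0xa7,0xe9}
query mem[0x17]=0xe9, mem[0x20]=0xc5, mem[0x27]=0xe9

MEM[0x17,0x20,0x27] = e9 c5 e9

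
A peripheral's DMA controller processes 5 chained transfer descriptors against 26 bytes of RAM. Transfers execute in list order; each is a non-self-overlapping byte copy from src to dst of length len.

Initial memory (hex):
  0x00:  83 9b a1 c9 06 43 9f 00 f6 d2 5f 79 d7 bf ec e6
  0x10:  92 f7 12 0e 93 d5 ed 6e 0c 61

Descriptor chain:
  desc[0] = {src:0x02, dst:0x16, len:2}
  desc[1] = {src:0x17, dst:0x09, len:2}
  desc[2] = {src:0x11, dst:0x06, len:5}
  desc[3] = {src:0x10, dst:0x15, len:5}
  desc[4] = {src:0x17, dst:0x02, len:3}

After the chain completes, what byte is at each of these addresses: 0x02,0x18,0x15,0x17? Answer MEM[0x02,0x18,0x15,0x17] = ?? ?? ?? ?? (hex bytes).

  after D0: wrote 2B at 0x16 = a1c9
  after D1: wrote 2B at 0x09 = c90c
  after D2: wrote 5B at 0x06 = f7120e93d5
  after D3: wrote 5B at 0x15 = 92f7120e93
  after D4: wrote 3B at 0x02 = 120e93
query mem[0x02]=0x12, mem[0x18]=0x0e, mem[0x15]=0x92, mem[0x17]=0x12

MEM[0x02,0x18,0x15,0x17] = 12 0e 92 12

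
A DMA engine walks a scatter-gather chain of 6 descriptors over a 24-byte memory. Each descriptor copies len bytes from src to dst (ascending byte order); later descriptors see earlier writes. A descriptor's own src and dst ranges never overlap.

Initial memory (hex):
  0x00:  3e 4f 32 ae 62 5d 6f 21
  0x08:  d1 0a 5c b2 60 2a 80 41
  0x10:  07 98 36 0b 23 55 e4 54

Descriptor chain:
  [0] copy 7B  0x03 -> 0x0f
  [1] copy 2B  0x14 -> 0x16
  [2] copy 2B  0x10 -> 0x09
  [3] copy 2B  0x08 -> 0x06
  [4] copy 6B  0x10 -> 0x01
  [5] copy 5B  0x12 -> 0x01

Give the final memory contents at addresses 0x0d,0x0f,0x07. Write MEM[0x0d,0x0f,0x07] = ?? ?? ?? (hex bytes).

MEM[0x0d,0x0f,0x07] = 2a ae 62

D0: mem[0x0f..0x15] <- [ae 62 5d 6f 21 d1 0a]
D1: mem[0x16..0x17] <- [d1 0a]
D2: mem[0x09..0x0a] <- [62 5d]
D3: mem[0x06..0x07] <- [d1 62]
D4: mem[0x01..0x06] <- [62 5d 6f 21 d1 0a]
D5: mem[0x01..0x05] <- [6f 21 d1 0a d1]
query mem[0x0d]=0x2a, mem[0x0f]=0xae, mem[0x07]=0x62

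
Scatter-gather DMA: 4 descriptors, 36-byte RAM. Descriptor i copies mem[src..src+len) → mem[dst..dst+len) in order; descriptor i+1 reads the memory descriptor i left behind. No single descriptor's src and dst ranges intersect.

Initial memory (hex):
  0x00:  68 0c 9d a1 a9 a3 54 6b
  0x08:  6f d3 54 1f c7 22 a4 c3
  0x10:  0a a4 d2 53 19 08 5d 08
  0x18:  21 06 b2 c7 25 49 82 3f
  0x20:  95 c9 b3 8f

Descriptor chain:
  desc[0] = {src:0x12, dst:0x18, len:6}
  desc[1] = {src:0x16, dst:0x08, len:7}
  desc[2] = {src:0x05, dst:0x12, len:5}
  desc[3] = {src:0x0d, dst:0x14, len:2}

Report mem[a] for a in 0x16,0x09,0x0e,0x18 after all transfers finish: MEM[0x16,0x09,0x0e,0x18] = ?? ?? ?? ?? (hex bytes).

MEM[0x16,0x09,0x0e,0x18] = 08 08 5d d2

[0] 0x12->0x18 len=6 : d2 53 19 08 5d 08
[1] 0x16->0x08 len=7 : 5d 08 d2 53 19 08 5d
[2] 0x05->0x12 len=5 : a3 54 6b 5d 08
[3] 0x0d->0x14 len=2 : 08 5d
query mem[0x16]=0x08, mem[0x09]=0x08, mem[0x0e]=0x5d, mem[0x18]=0xd2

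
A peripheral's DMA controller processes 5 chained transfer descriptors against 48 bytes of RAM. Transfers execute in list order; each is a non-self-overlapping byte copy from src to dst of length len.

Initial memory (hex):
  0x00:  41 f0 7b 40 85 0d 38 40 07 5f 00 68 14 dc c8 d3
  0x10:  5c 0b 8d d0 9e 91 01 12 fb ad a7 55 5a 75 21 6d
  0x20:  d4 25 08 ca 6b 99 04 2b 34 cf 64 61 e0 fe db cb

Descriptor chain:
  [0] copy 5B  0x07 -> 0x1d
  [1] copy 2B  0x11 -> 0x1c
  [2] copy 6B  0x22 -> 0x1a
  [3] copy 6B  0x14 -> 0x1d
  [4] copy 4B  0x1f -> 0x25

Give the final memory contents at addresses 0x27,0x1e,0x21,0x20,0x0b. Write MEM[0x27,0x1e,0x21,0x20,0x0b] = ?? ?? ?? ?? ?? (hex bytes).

  after D0: wrote 5B at 0x1d = 40075f0068
  after D1: wrote 2B at 0x1c = 0b8d
  after D2: wrote 6B at 0x1a = 08ca6b99042b
  after D3: wrote 6B at 0x1d = 9e910112fbad
  after D4: wrote 4B at 0x25 = 0112fbad
query mem[0x27]=0xfb, mem[0x1e]=0x91, mem[0x21]=0xfb, mem[0x20]=0x12, mem[0x0b]=0x68

MEM[0x27,0x1e,0x21,0x20,0x0b] = fb 91 fb 12 68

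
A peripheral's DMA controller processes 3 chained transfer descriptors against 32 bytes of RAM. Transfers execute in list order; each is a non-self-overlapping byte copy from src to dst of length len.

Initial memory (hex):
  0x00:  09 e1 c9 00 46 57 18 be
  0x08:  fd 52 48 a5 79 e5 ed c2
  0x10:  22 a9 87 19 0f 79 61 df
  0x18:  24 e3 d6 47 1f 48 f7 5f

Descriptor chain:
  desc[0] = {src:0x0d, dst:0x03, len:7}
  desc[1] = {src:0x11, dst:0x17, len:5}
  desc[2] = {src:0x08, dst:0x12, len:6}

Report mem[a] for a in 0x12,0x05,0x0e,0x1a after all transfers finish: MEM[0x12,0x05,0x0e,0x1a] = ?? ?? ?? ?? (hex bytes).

MEM[0x12,0x05,0x0e,0x1a] = 87 c2 ed 0f

[0] 0x0d->0x03 len=7 : e5 ed c2 22 a9 87 19
[1] 0x11->0x17 len=5 : a9 87 19 0f 79
[2] 0x08->0x12 len=6 : 87 19 48 a5 79 e5
query mem[0x12]=0x87, mem[0x05]=0xc2, mem[0x0e]=0xed, mem[0x1a]=0x0f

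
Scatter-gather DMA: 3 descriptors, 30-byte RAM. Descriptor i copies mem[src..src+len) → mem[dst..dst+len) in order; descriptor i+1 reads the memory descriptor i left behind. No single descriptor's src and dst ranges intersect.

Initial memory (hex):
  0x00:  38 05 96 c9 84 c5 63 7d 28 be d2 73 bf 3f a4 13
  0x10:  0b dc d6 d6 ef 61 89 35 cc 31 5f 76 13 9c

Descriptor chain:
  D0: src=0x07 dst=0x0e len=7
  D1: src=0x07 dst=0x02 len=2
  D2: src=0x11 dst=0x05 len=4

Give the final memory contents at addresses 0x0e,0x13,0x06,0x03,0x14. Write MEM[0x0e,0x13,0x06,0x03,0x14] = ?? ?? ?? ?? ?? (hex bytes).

MEM[0x0e,0x13,0x06,0x03,0x14] = 7d bf 73 28 3f

D0: mem[0x0e..0x14] <- [7d 28 be d2 73 bf 3f]
D1: mem[0x02..0x03] <- [7d 28]
D2: mem[0x05..0x08] <- [d2 73 bf 3f]
query mem[0x0e]=0x7d, mem[0x13]=0xbf, mem[0x06]=0x73, mem[0x03]=0x28, mem[0x14]=0x3f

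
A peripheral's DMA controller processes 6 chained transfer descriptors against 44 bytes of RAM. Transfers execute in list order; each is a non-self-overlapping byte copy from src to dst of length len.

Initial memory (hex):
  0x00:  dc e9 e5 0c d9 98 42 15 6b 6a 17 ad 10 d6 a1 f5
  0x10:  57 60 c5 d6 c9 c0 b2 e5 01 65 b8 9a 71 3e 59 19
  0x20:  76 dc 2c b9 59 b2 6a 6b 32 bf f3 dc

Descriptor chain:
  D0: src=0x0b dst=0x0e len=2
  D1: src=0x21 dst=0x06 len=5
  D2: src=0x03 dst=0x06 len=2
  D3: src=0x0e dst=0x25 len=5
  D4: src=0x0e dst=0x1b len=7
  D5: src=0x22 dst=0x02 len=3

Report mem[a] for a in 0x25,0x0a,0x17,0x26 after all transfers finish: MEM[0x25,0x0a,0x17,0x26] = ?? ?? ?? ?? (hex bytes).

  after D0: wrote 2B at 0x0e = ad10
  after D1: wrote 5B at 0x06 = dc2cb959b2
  after D2: wrote 2B at 0x06 = 0cd9
  after D3: wrote 5B at 0x25 = ad105760c5
  after D4: wrote 7B at 0x1b = ad105760c5d6c9
  after D5: wrote 3B at 0x02 = 2cb959
query mem[0x25]=0xad, mem[0x0a]=0xb2, mem[0x17]=0xe5, mem[0x26]=0x10

MEM[0x25,0x0a,0x17,0x26] = ad b2 e5 10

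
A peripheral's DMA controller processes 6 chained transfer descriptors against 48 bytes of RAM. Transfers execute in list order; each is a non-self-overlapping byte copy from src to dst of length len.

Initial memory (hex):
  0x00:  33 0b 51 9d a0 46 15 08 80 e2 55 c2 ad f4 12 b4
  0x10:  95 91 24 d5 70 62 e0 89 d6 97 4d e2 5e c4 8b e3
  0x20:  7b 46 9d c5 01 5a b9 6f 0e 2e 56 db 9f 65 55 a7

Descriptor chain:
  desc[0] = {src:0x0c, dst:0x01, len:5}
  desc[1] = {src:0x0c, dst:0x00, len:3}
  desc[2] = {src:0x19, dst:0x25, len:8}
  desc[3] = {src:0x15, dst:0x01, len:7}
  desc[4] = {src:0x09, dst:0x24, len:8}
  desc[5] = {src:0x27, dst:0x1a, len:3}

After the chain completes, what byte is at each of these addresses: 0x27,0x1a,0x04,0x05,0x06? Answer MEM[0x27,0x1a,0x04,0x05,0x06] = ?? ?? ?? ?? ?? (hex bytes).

D0: mem[0x01..0x05] <- [ad f4 12 b4 95]
D1: mem[0x00..0x02] <- [ad f4 12]
D2: mem[0x25..0x2c] <- [97 4d e2 5e c4 8b e3 7b]
D3: mem[0x01..0x07] <- [62 e0 89 d6 97 4d e2]
D4: mem[0x24..0x2b] <- [e2 55 c2 ad f4 12 b4 95]
D5: mem[0x1a..0x1c] <- [ad f4 12]
query mem[0x27]=0xad, mem[0x1a]=0xad, mem[0x04]=0xd6, mem[0x05]=0x97, mem[0x06]=0x4d

MEM[0x27,0x1a,0x04,0x05,0x06] = ad ad d6 97 4d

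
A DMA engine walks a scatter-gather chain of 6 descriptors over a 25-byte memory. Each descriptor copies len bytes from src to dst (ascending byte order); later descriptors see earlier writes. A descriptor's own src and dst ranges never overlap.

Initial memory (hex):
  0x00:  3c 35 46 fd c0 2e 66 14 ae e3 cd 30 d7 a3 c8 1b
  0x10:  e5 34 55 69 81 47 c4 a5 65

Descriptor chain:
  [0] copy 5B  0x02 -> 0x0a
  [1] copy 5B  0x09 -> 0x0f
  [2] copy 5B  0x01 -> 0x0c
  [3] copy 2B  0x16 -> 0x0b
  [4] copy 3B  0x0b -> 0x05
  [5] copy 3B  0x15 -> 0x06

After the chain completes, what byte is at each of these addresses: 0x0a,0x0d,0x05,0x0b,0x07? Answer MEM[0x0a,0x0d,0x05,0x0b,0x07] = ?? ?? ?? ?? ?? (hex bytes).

D0: mem[0x0a..0x0e] <- [46 fd c0 2e 66]
D1: mem[0x0f..0x13] <- [e3 46 fd c0 2e]
D2: mem[0x0c..0x10] <- [35 46 fd c0 2e]
D3: mem[0x0b..0x0c] <- [c4 a5]
D4: mem[0x05..0x07] <- [c4 a5 46]
D5: mem[0x06..0x08] <- [47 c4 a5]
query mem[0x0a]=0x46, mem[0x0d]=0x46, mem[0x05]=0xc4, mem[0x0b]=0xc4, mem[0x07]=0xc4

MEM[0x0a,0x0d,0x05,0x0b,0x07] = 46 46 c4 c4 c4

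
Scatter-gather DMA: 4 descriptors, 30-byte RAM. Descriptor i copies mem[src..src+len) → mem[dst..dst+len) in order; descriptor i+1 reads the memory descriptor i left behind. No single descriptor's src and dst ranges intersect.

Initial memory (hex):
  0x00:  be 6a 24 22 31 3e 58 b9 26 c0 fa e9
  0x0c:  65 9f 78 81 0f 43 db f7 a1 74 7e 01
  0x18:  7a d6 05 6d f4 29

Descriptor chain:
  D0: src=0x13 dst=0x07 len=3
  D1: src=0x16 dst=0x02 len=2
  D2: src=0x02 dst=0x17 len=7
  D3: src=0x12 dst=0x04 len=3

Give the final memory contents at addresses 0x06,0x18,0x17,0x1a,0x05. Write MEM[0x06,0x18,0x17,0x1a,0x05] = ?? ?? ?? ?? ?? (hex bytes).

[0] 0x13->0x07 len=3 : f7 a1 74
[1] 0x16->0x02 len=2 : 7e 01
[2] 0x02->0x17 len=7 : 7e 01 31 3e 58 f7 a1
[3] 0x12->0x04 len=3 : db f7 a1
query mem[0x06]=0xa1, mem[0x18]=0x01, mem[0x17]=0x7e, mem[0x1a]=0x3e, mem[0x05]=0xf7

MEM[0x06,0x18,0x17,0x1a,0x05] = a1 01 7e 3e f7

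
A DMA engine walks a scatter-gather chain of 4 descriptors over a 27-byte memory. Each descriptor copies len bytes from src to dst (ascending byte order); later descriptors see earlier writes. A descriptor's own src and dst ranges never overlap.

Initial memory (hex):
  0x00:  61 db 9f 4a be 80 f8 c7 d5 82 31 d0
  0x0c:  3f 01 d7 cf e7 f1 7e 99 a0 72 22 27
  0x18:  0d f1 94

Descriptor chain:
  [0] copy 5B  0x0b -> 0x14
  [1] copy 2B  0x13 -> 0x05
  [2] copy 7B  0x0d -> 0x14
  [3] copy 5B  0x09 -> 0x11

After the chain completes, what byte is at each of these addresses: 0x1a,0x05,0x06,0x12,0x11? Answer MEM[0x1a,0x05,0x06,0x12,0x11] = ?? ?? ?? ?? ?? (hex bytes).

D0: mem[0x14..0x18] <- [d0 3f 01 d7 cf]
D1: mem[0x05..0x06] <- [99 d0]
D2: mem[0x14..0x1a] <- [01 d7 cf e7 f1 7e 99]
D3: mem[0x11..0x15] <- [82 31 d0 3f 01]
query mem[0x1a]=0x99, mem[0x05]=0x99, mem[0x06]=0xd0, mem[0x12]=0x31, mem[0x11]=0x82

MEM[0x1a,0x05,0x06,0x12,0x11] = 99 99 d0 31 82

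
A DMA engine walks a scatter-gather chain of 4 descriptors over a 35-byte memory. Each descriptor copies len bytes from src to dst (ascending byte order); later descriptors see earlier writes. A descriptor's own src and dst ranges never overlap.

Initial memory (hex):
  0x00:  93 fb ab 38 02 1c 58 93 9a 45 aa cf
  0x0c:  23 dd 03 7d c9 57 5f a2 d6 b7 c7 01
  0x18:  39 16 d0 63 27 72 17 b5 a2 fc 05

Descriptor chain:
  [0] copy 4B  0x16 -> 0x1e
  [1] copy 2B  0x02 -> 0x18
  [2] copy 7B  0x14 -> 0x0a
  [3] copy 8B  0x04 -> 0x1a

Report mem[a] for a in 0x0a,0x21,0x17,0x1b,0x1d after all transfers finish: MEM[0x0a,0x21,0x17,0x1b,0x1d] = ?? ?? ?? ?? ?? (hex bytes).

MEM[0x0a,0x21,0x17,0x1b,0x1d] = d6 b7 01 1c 93

#0 dst[0x1e+4] := {0xc7,0x01,0x39,0x16}
#1 dst[0x18+2] := {0xab,0x38}
#2 dst[0x0a+7] := {0xd6,0xb7,0xc7,0x01,0xab,0x38,0xd0}
#3 dst[0x1a+8] := {0x02,0x1c,0x58,0x93,0x9a,0x45,0xd6,0xb7}
query mem[0x0a]=0xd6, mem[0x21]=0xb7, mem[0x17]=0x01, mem[0x1b]=0x1c, mem[0x1d]=0x93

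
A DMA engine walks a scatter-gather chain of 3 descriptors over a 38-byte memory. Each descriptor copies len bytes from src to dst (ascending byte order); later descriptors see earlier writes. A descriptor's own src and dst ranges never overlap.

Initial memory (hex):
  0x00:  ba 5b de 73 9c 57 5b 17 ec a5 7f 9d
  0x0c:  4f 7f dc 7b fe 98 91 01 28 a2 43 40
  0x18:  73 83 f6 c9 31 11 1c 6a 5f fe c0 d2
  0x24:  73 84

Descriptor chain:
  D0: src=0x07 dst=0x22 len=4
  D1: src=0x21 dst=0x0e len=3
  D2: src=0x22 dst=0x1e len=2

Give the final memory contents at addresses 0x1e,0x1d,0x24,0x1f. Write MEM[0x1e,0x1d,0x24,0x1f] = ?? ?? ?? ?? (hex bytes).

  after D0: wrote 4B at 0x22 = 17eca57f
  after D1: wrote 3B at 0x0e = fe17ec
  after D2: wrote 2B at 0x1e = 17ec
query mem[0x1e]=0x17, mem[0x1d]=0x11, mem[0x24]=0xa5, mem[0x1f]=0xec

MEM[0x1e,0x1d,0x24,0x1f] = 17 11 a5 ec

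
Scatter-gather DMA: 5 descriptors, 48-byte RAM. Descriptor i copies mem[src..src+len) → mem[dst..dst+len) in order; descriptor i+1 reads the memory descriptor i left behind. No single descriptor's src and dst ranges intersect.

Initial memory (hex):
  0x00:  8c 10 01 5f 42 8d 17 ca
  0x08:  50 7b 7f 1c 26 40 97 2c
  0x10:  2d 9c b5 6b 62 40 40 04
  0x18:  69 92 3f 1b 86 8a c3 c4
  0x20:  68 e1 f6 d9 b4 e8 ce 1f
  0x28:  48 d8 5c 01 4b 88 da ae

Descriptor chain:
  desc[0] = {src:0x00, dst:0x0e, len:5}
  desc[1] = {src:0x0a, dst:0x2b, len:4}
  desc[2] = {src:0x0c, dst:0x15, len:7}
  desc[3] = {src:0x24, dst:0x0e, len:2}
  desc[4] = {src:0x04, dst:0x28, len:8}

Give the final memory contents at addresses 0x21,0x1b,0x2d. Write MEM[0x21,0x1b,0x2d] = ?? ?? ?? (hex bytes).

MEM[0x21,0x1b,0x2d] = e1 42 7b

[0] 0x00->0x0e len=5 : 8c 10 01 5f 42
[1] 0x0a->0x2b len=4 : 7f 1c 26 40
[2] 0x0c->0x15 len=7 : 26 40 8c 10 01 5f 42
[3] 0x24->0x0e len=2 : b4 e8
[4] 0x04->0x28 len=8 : 42 8d 17 ca 50 7b 7f 1c
query mem[0x21]=0xe1, mem[0x1b]=0x42, mem[0x2d]=0x7b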